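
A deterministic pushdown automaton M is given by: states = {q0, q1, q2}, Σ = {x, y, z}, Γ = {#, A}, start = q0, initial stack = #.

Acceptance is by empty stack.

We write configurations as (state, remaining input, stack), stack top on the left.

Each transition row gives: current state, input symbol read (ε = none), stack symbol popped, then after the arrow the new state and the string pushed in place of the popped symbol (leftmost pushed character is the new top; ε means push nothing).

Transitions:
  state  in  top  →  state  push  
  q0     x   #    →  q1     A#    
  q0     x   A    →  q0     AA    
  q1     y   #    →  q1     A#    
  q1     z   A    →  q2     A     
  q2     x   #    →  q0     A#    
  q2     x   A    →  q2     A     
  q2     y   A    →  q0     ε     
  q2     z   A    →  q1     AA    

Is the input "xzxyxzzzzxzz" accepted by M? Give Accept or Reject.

Reject

(q0, xzxyxzzzzxzz, #) ⊢ (q1, zxyxzzzzxzz, A#) ⊢ (q2, xyxzzzzxzz, A#) ⊢ (q2, yxzzzzxzz, A#) ⊢ (q0, xzzzzxzz, #) ⊢ (q1, zzzzxzz, A#) ⊢ (q2, zzzxzz, A#) ⊢ (q1, zzxzz, AA#) ⊢ (q2, zxzz, AA#) ⊢ (q1, xzz, AAA#)
No transition applies at (q1, xzz, AAA#); input not fully consumed.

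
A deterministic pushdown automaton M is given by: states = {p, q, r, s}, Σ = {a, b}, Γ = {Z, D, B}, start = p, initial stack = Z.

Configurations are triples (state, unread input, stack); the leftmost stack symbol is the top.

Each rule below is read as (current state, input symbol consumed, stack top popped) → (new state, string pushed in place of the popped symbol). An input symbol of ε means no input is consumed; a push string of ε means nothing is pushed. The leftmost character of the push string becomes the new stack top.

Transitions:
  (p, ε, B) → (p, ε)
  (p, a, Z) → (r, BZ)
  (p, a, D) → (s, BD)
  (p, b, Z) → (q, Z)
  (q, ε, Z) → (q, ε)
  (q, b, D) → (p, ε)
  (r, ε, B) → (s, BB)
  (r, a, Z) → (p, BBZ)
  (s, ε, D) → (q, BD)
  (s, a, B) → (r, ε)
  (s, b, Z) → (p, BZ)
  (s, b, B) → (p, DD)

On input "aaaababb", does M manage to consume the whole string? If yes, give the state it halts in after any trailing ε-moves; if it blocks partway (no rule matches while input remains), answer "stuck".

(p, aaaababb, Z) ⊢ (r, aaababb, BZ) ⊢ (s, aaababb, BBZ) ⊢ (r, aababb, BZ) ⊢ (s, aababb, BBZ) ⊢ (r, ababb, BZ) ⊢ (s, ababb, BBZ) ⊢ (r, babb, BZ) ⊢ (s, babb, BBZ) ⊢ (p, abb, DDBZ) ⊢ (s, bb, BDDBZ) ⊢ (p, b, DDDDBZ)
No transition for (p, b, top D); M blocks with input b remaining.

stuck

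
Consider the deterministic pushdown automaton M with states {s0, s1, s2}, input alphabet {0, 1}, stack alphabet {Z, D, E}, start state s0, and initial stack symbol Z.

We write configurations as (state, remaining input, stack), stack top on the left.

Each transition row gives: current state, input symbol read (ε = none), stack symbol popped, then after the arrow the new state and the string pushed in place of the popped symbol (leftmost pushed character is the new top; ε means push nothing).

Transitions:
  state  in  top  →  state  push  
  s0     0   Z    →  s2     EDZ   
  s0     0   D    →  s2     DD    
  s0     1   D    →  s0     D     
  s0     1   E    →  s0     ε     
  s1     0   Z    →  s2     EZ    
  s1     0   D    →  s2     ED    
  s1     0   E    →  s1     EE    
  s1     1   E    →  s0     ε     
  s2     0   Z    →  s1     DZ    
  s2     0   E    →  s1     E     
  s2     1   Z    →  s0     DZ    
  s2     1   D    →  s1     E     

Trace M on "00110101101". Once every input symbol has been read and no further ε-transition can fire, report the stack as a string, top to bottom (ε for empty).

(s0, 00110101101, Z)
  read 0, top Z: go to s2, push EDZ → (s2, 0110101101, EDZ)
  read 0, top E: go to s1, push E → (s1, 110101101, EDZ)
  read 1, top E: go to s0, push ε → (s0, 10101101, DZ)
  read 1, top D: go to s0, push D → (s0, 0101101, DZ)
  read 0, top D: go to s2, push DD → (s2, 101101, DDZ)
  read 1, top D: go to s1, push E → (s1, 01101, EDZ)
  read 0, top E: go to s1, push EE → (s1, 1101, EEDZ)
  read 1, top E: go to s0, push ε → (s0, 101, EDZ)
  read 1, top E: go to s0, push ε → (s0, 01, DZ)
  read 0, top D: go to s2, push DD → (s2, 1, DDZ)
  read 1, top D: go to s1, push E → (s1, ε, EDZ)
All input consumed in state s1 with stack EDZ.

EDZ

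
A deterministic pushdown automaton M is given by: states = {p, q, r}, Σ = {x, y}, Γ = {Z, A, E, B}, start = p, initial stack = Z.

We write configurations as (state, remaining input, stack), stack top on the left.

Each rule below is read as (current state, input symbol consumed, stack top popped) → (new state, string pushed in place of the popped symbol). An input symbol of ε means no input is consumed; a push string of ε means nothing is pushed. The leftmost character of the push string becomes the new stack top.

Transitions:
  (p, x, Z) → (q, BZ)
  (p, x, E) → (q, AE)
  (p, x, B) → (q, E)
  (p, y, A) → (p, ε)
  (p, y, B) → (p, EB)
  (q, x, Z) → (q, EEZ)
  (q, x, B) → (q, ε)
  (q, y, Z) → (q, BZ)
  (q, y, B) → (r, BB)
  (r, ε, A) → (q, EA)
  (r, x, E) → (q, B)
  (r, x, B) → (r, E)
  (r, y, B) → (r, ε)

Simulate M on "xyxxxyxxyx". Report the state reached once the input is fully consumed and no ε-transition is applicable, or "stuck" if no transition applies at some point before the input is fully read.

(p, xyxxxyxxyx, Z)
  read x, top Z: go to q, push BZ → (q, yxxxyxxyx, BZ)
  read y, top B: go to r, push BB → (r, xxxyxxyx, BBZ)
  read x, top B: go to r, push E → (r, xxyxxyx, EBZ)
  read x, top E: go to q, push B → (q, xyxxyx, BBZ)
  read x, top B: go to q, push ε → (q, yxxyx, BZ)
  read y, top B: go to r, push BB → (r, xxyx, BBZ)
  read x, top B: go to r, push E → (r, xyx, EBZ)
  read x, top E: go to q, push B → (q, yx, BBZ)
  read y, top B: go to r, push BB → (r, x, BBBZ)
  read x, top B: go to r, push E → (r, ε, EBBZ)
All input consumed; M is in state r.

r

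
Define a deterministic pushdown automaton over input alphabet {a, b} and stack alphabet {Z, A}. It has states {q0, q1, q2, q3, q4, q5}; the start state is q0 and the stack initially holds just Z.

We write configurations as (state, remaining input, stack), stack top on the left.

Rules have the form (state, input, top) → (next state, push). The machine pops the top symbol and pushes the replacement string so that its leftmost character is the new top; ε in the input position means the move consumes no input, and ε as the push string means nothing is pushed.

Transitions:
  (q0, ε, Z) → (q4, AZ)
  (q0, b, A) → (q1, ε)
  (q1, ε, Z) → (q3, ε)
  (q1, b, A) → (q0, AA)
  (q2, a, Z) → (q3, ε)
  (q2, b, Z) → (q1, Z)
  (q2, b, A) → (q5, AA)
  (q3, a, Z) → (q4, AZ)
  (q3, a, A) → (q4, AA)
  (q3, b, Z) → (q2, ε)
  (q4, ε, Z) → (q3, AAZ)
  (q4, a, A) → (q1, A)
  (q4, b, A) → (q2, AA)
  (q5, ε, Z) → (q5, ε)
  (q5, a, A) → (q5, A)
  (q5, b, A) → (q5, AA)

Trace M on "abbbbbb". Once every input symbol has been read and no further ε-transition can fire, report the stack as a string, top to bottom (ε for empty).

(q0, abbbbbb, Z)
  ε-move, top Z: go to q4, push AZ → (q4, abbbbbb, AZ)
  read a, top A: go to q1, push A → (q1, bbbbbb, AZ)
  read b, top A: go to q0, push AA → (q0, bbbbb, AAZ)
  read b, top A: go to q1, push ε → (q1, bbbb, AZ)
  read b, top A: go to q0, push AA → (q0, bbb, AAZ)
  read b, top A: go to q1, push ε → (q1, bb, AZ)
  read b, top A: go to q0, push AA → (q0, b, AAZ)
  read b, top A: go to q1, push ε → (q1, ε, AZ)
All input consumed in state q1 with stack AZ.

AZ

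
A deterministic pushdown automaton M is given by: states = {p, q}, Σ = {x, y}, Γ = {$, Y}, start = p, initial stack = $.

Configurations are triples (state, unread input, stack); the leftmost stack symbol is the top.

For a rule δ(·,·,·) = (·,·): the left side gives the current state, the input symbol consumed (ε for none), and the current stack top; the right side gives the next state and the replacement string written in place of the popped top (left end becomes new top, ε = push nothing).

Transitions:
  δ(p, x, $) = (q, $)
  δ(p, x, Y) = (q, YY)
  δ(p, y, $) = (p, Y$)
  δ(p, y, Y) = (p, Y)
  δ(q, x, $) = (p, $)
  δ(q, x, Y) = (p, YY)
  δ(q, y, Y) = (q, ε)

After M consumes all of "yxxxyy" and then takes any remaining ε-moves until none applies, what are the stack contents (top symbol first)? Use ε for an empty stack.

YY$

(p, yxxxyy, $) ⊢ (p, xxxyy, Y$) ⊢ (q, xxyy, YY$) ⊢ (p, xyy, YYY$) ⊢ (q, yy, YYYY$) ⊢ (q, y, YYY$) ⊢ (q, ε, YY$)
All input consumed in state q with stack YY$.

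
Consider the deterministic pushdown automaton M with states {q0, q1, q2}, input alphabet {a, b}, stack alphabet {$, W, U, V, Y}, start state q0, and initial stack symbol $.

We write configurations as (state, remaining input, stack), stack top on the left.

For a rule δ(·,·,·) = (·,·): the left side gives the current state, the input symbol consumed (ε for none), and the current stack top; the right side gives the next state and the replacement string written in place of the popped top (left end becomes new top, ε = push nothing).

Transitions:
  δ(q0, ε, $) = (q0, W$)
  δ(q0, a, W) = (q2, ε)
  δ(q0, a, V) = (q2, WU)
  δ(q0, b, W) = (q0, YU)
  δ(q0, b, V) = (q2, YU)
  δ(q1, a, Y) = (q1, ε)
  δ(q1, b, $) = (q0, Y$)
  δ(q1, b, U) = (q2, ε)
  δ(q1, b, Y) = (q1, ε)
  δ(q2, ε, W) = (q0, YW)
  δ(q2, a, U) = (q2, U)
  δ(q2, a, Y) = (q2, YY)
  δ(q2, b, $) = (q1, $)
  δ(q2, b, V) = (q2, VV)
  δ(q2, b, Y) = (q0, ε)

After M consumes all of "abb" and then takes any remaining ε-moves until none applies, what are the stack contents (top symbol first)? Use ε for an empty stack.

Y$

(q0, abb, $) ⊢ (q0, abb, W$) ⊢ (q2, bb, $) ⊢ (q1, b, $) ⊢ (q0, ε, Y$)
All input consumed in state q0 with stack Y$.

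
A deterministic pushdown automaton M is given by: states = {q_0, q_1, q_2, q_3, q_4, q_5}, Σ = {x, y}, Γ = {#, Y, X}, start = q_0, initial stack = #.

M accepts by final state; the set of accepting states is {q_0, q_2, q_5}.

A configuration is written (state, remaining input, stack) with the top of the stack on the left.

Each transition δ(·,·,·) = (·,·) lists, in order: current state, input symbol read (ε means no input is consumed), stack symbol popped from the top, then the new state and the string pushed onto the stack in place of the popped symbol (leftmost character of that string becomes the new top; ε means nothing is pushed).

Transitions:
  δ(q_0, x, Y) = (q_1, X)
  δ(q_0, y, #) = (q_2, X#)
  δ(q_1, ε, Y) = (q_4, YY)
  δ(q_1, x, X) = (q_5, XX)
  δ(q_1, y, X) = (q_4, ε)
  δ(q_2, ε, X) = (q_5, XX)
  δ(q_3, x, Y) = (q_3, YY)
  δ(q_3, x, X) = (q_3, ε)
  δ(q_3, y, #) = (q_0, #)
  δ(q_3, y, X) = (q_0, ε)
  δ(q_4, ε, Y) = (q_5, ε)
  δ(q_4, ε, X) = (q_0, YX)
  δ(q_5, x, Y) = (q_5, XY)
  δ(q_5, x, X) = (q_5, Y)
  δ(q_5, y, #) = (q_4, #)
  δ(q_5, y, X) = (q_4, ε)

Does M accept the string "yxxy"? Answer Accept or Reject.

(q_0, yxxy, #) ⊢ (q_2, xxy, X#) ⊢ (q_5, xxy, XX#) ⊢ (q_5, xy, YX#) ⊢ (q_5, y, XYX#) ⊢ (q_4, ε, YX#) ⊢ (q_5, ε, X#)
All input consumed; state q_5 ∈ F.

Accept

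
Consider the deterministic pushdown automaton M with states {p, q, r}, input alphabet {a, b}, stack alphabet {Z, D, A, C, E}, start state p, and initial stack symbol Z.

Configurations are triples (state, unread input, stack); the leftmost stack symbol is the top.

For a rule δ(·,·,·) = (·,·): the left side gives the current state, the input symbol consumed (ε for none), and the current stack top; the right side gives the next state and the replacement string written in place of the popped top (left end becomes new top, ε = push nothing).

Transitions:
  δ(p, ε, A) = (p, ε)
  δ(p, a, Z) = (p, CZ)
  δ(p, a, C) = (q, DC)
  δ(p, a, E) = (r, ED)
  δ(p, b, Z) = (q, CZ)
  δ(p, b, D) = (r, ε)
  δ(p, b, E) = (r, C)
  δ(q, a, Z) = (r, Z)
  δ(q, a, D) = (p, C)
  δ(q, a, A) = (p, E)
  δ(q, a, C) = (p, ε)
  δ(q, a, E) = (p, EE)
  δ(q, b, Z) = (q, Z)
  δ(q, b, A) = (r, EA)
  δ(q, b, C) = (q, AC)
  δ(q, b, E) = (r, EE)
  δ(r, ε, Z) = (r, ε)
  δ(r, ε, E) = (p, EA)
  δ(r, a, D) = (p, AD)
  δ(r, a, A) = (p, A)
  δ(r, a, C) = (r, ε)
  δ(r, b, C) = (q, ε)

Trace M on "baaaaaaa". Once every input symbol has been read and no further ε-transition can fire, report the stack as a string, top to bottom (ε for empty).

DCCCZ

(p, baaaaaaa, Z)
  read b, top Z: go to q, push CZ → (q, aaaaaaa, CZ)
  read a, top C: go to p, push ε → (p, aaaaaa, Z)
  read a, top Z: go to p, push CZ → (p, aaaaa, CZ)
  read a, top C: go to q, push DC → (q, aaaa, DCZ)
  read a, top D: go to p, push C → (p, aaa, CCZ)
  read a, top C: go to q, push DC → (q, aa, DCCZ)
  read a, top D: go to p, push C → (p, a, CCCZ)
  read a, top C: go to q, push DC → (q, ε, DCCCZ)
All input consumed in state q with stack DCCCZ.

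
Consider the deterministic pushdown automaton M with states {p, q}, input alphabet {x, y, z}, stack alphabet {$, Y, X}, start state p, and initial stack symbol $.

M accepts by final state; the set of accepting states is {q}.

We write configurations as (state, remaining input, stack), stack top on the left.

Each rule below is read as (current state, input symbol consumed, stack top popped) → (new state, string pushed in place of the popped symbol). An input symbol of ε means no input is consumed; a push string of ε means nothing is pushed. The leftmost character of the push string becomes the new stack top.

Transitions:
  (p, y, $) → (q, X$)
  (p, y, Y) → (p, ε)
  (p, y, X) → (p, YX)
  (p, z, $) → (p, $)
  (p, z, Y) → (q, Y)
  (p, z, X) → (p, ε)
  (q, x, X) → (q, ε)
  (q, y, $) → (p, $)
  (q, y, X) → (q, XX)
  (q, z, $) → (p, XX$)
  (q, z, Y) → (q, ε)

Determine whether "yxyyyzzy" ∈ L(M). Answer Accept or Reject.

(p, yxyyyzzy, $)
  read y, top $: go to q, push X$ → (q, xyyyzzy, X$)
  read x, top X: go to q, push ε → (q, yyyzzy, $)
  read y, top $: go to p, push $ → (p, yyzzy, $)
  read y, top $: go to q, push X$ → (q, yzzy, X$)
  read y, top X: go to q, push XX → (q, zzy, XX$)
No transition applies at (q, zzy, XX$); input not fully consumed.

Reject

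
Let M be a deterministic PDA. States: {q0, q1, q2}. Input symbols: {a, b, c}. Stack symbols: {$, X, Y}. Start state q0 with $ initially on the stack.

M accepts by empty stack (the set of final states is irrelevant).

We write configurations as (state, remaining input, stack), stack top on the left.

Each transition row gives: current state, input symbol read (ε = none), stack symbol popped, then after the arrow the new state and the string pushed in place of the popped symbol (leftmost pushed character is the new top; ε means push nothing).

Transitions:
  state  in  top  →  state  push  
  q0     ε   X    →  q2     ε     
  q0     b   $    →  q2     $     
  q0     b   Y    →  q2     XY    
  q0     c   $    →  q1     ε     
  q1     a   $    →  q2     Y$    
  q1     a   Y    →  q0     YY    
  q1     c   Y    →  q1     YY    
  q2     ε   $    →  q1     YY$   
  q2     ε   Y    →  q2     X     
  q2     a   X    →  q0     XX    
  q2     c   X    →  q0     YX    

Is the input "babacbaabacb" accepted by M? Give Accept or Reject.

Reject

(q0, babacbaabacb, $)
  read b, top $: go to q2, push $ → (q2, abacbaabacb, $)
  ε-move, top $: go to q1, push YY$ → (q1, abacbaabacb, YY$)
  read a, top Y: go to q0, push YY → (q0, bacbaabacb, YYY$)
  read b, top Y: go to q2, push XY → (q2, acbaabacb, XYYY$)
  read a, top X: go to q0, push XX → (q0, cbaabacb, XXYYY$)
  ε-move, top X: go to q2, push ε → (q2, cbaabacb, XYYY$)
  read c, top X: go to q0, push YX → (q0, baabacb, YXYYY$)
  read b, top Y: go to q2, push XY → (q2, aabacb, XYXYYY$)
  read a, top X: go to q0, push XX → (q0, abacb, XXYXYYY$)
  ε-move, top X: go to q2, push ε → (q2, abacb, XYXYYY$)
  read a, top X: go to q0, push XX → (q0, bacb, XXYXYYY$)
  ε-move, top X: go to q2, push ε → (q2, bacb, XYXYYY$)
No transition applies at (q2, bacb, XYXYYY$); input not fully consumed.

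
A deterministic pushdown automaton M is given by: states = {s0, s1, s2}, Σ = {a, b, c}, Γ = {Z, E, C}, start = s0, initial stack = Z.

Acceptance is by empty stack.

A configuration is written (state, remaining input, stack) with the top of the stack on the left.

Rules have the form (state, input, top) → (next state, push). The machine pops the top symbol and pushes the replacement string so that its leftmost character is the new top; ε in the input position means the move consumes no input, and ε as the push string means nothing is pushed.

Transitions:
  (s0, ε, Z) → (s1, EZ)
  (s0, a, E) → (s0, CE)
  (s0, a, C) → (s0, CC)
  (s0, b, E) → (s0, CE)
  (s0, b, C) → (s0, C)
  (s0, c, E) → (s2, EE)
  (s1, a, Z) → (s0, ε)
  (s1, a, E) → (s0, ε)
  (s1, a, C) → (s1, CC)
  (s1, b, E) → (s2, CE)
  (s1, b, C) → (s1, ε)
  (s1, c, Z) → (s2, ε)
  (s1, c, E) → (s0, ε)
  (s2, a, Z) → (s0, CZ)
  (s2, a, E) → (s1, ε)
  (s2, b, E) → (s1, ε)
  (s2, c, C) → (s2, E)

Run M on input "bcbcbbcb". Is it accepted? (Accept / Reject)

(s0, bcbcbbcb, Z)
  ε-move, top Z: go to s1, push EZ → (s1, bcbcbbcb, EZ)
  read b, top E: go to s2, push CE → (s2, cbcbbcb, CEZ)
  read c, top C: go to s2, push E → (s2, bcbbcb, EEZ)
  read b, top E: go to s1, push ε → (s1, cbbcb, EZ)
  read c, top E: go to s0, push ε → (s0, bbcb, Z)
  ε-move, top Z: go to s1, push EZ → (s1, bbcb, EZ)
  read b, top E: go to s2, push CE → (s2, bcb, CEZ)
No transition applies at (s2, bcb, CEZ); input not fully consumed.

Reject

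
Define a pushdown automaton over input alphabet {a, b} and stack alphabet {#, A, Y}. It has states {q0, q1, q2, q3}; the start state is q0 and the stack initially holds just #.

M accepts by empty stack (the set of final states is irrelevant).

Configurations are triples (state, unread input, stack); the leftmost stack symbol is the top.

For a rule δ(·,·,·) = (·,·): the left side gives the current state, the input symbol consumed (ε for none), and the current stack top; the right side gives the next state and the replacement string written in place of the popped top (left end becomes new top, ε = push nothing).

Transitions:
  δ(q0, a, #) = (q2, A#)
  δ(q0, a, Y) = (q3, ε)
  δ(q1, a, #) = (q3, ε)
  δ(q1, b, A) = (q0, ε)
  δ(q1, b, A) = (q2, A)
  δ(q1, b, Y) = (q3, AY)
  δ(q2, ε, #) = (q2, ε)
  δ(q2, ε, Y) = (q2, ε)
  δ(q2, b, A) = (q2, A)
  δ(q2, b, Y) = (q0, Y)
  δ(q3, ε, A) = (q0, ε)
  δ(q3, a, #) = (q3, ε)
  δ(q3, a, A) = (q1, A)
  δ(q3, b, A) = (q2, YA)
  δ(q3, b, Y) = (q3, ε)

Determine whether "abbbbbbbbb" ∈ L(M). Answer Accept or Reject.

No computation consumes all input and empties the stack.

Reject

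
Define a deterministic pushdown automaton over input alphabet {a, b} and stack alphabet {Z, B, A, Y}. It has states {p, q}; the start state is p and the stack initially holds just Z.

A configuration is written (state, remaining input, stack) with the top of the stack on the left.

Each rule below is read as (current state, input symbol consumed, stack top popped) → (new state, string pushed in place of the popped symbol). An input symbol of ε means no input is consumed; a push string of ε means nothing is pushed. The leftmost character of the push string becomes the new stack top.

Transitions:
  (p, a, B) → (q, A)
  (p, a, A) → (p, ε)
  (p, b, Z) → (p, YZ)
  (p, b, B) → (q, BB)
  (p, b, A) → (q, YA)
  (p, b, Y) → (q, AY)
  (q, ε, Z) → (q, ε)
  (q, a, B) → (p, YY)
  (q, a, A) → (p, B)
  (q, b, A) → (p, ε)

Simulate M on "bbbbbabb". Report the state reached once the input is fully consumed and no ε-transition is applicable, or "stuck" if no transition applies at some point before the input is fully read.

stuck

(p, bbbbbabb, Z) ⊢ (p, bbbbabb, YZ) ⊢ (q, bbbabb, AYZ) ⊢ (p, bbabb, YZ) ⊢ (q, babb, AYZ) ⊢ (p, abb, YZ)
No transition for (p, a, top Y); M blocks with input abb remaining.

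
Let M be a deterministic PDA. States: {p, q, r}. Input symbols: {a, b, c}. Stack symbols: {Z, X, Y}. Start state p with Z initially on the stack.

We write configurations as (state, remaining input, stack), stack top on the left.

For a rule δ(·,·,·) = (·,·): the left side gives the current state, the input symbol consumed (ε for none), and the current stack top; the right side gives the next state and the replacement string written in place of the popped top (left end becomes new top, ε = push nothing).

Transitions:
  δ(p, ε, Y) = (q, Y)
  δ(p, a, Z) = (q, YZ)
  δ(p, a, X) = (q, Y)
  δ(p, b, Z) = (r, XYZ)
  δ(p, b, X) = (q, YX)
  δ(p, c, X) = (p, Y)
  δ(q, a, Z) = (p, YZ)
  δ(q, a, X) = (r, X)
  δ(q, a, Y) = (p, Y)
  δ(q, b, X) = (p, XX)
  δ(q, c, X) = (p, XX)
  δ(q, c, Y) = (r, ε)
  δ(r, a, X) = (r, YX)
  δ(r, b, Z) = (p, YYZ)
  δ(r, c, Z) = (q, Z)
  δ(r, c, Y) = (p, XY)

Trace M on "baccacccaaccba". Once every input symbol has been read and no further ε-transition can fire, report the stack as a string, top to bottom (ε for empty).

YXYXYZ

(p, baccacccaaccba, Z) ⊢ (r, accacccaaccba, XYZ) ⊢ (r, ccacccaaccba, YXYZ) ⊢ (p, cacccaaccba, XYXYZ) ⊢ (p, acccaaccba, YYXYZ) ⊢ (q, acccaaccba, YYXYZ) ⊢ (p, cccaaccba, YYXYZ) ⊢ (q, cccaaccba, YYXYZ) ⊢ (r, ccaaccba, YXYZ) ⊢ (p, caaccba, XYXYZ) ⊢ (p, aaccba, YYXYZ) ⊢ (q, aaccba, YYXYZ) ⊢ (p, accba, YYXYZ) ⊢ (q, accba, YYXYZ) ⊢ (p, ccba, YYXYZ) ⊢ (q, ccba, YYXYZ) ⊢ (r, cba, YXYZ) ⊢ (p, ba, XYXYZ) ⊢ (q, a, YXYXYZ) ⊢ (p, ε, YXYXYZ) ⊢ (q, ε, YXYXYZ)
All input consumed in state q with stack YXYXYZ.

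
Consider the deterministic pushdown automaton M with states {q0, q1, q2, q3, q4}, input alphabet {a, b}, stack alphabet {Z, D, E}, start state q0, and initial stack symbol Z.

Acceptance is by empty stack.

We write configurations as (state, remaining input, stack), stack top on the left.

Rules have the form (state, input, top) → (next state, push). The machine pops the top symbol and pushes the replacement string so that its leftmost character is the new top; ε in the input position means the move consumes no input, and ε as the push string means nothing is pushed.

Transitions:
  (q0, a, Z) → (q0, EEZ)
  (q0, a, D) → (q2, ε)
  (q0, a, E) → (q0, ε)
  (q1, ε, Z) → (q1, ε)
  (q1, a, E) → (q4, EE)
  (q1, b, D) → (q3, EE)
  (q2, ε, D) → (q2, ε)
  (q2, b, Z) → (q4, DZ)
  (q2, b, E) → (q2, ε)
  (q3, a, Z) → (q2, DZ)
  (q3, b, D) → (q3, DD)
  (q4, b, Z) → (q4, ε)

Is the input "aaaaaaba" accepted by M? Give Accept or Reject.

(q0, aaaaaaba, Z)
  read a, top Z: go to q0, push EEZ → (q0, aaaaaba, EEZ)
  read a, top E: go to q0, push ε → (q0, aaaaba, EZ)
  read a, top E: go to q0, push ε → (q0, aaaba, Z)
  read a, top Z: go to q0, push EEZ → (q0, aaba, EEZ)
  read a, top E: go to q0, push ε → (q0, aba, EZ)
  read a, top E: go to q0, push ε → (q0, ba, Z)
No transition applies at (q0, ba, Z); input not fully consumed.

Reject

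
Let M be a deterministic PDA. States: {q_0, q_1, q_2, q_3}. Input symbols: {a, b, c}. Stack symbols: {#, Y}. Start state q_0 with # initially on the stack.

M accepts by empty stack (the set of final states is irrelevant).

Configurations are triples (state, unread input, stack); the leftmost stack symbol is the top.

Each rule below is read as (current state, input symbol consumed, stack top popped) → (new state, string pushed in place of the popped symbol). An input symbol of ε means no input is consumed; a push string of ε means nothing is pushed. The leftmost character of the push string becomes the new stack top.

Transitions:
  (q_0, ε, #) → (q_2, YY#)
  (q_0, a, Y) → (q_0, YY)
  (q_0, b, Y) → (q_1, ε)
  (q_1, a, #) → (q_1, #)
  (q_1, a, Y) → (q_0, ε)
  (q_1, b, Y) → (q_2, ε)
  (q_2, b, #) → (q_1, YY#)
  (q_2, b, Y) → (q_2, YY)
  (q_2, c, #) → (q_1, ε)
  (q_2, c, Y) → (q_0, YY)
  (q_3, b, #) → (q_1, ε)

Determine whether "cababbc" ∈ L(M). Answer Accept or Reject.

(q_0, cababbc, #)
  ε-move, top #: go to q_2, push YY# → (q_2, cababbc, YY#)
  read c, top Y: go to q_0, push YY → (q_0, ababbc, YYY#)
  read a, top Y: go to q_0, push YY → (q_0, babbc, YYYY#)
  read b, top Y: go to q_1, push ε → (q_1, abbc, YYY#)
  read a, top Y: go to q_0, push ε → (q_0, bbc, YY#)
  read b, top Y: go to q_1, push ε → (q_1, bc, Y#)
  read b, top Y: go to q_2, push ε → (q_2, c, #)
  read c, top #: go to q_1, push ε → (q_1, ε, ε)
All input consumed and the stack is empty.

Accept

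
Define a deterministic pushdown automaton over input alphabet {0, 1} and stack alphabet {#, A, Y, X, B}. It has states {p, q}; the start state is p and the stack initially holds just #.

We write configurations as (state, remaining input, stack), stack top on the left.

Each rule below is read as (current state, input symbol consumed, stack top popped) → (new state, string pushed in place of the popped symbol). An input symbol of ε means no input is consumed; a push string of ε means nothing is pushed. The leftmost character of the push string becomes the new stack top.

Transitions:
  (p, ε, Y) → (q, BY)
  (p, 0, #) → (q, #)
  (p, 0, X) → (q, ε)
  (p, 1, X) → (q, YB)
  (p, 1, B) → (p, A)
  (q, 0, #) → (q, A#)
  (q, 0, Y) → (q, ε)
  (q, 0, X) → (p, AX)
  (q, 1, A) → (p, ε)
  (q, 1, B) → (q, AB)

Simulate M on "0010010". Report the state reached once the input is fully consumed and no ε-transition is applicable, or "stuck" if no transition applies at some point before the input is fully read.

q

(p, 0010010, #)
  read 0, top #: go to q, push # → (q, 010010, #)
  read 0, top #: go to q, push A# → (q, 10010, A#)
  read 1, top A: go to p, push ε → (p, 0010, #)
  read 0, top #: go to q, push # → (q, 010, #)
  read 0, top #: go to q, push A# → (q, 10, A#)
  read 1, top A: go to p, push ε → (p, 0, #)
  read 0, top #: go to q, push # → (q, ε, #)
All input consumed; M is in state q.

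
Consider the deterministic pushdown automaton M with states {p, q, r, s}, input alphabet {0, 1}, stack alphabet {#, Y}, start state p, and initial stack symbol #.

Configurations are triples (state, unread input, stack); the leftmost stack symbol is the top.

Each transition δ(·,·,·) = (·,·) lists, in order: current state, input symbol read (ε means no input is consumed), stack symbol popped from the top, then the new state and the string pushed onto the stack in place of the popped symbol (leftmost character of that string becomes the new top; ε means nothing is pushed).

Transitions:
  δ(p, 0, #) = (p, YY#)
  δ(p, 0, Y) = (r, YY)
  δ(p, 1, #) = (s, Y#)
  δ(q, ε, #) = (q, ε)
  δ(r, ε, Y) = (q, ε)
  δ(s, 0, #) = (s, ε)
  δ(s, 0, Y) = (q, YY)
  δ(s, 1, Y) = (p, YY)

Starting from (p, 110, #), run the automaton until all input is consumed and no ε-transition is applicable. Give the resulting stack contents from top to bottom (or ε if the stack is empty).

(p, 110, #) ⊢ (s, 10, Y#) ⊢ (p, 0, YY#) ⊢ (r, ε, YYY#) ⊢ (q, ε, YY#)
All input consumed in state q with stack YY#.

YY#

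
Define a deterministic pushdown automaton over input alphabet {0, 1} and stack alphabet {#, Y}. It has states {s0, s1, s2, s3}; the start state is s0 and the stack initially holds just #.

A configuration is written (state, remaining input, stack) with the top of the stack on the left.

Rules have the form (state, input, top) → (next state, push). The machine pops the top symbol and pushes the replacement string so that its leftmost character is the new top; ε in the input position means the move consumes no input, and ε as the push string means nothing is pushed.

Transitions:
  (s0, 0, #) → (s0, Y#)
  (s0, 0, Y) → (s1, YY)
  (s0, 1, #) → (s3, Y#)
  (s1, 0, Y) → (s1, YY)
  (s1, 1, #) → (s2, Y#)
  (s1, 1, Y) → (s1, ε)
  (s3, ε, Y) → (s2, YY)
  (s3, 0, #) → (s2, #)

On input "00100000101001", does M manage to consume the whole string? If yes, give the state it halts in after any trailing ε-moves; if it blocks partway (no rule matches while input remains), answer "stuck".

(s0, 00100000101001, #)
  read 0, top #: go to s0, push Y# → (s0, 0100000101001, Y#)
  read 0, top Y: go to s1, push YY → (s1, 100000101001, YY#)
  read 1, top Y: go to s1, push ε → (s1, 00000101001, Y#)
  read 0, top Y: go to s1, push YY → (s1, 0000101001, YY#)
  read 0, top Y: go to s1, push YY → (s1, 000101001, YYY#)
  read 0, top Y: go to s1, push YY → (s1, 00101001, YYYY#)
  read 0, top Y: go to s1, push YY → (s1, 0101001, YYYYY#)
  read 0, top Y: go to s1, push YY → (s1, 101001, YYYYYY#)
  read 1, top Y: go to s1, push ε → (s1, 01001, YYYYY#)
  read 0, top Y: go to s1, push YY → (s1, 1001, YYYYYY#)
  read 1, top Y: go to s1, push ε → (s1, 001, YYYYY#)
  read 0, top Y: go to s1, push YY → (s1, 01, YYYYYY#)
  read 0, top Y: go to s1, push YY → (s1, 1, YYYYYYY#)
  read 1, top Y: go to s1, push ε → (s1, ε, YYYYYY#)
All input consumed; M is in state s1.

s1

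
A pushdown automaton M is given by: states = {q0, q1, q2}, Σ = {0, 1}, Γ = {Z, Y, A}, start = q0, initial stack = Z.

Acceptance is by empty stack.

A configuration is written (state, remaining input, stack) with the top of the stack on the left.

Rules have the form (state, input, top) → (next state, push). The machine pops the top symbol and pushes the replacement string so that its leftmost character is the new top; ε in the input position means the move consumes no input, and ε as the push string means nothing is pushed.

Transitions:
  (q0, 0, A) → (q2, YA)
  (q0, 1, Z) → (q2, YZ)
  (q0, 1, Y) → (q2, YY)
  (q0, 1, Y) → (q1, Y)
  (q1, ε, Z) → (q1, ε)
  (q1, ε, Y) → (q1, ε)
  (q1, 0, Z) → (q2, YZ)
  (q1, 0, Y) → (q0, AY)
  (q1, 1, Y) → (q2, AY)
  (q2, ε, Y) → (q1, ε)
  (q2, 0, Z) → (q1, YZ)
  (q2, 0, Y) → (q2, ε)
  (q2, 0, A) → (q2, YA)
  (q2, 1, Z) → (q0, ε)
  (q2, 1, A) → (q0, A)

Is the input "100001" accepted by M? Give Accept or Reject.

Accept

One accepting computation: (q0, 100001, Z) ⊢ (q2, 00001, YZ) ⊢ (q2, 0001, Z) ⊢ (q1, 001, YZ) ⊢ (q1, 001, Z) ⊢ (q2, 01, YZ) ⊢ (q2, 1, Z) ⊢ (q0, ε, ε)
All input consumed and the stack is empty.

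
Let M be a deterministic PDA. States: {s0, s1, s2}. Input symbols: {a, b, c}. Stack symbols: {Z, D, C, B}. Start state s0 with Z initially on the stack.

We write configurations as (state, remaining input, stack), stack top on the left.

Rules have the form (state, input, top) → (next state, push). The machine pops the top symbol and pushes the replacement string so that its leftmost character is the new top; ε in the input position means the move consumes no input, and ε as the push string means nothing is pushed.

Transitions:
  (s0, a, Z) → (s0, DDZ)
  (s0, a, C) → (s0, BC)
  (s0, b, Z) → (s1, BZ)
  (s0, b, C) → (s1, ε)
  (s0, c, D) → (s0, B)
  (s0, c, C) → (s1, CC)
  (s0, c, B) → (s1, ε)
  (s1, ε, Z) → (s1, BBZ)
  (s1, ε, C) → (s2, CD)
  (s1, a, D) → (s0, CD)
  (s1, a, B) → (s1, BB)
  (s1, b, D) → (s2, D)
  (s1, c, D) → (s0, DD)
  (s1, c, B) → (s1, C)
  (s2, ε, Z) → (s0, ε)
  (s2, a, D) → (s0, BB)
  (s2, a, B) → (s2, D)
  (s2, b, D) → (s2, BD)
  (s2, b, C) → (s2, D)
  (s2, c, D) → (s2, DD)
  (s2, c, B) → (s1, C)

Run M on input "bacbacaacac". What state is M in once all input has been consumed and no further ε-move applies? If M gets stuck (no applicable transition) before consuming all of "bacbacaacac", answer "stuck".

stuck

(s0, bacbacaacac, Z)
  read b, top Z: go to s1, push BZ → (s1, acbacaacac, BZ)
  read a, top B: go to s1, push BB → (s1, cbacaacac, BBZ)
  read c, top B: go to s1, push C → (s1, bacaacac, CBZ)
  ε-move, top C: go to s2, push CD → (s2, bacaacac, CDBZ)
  read b, top C: go to s2, push D → (s2, acaacac, DDBZ)
  read a, top D: go to s0, push BB → (s0, caacac, BBDBZ)
  read c, top B: go to s1, push ε → (s1, aacac, BDBZ)
  read a, top B: go to s1, push BB → (s1, acac, BBDBZ)
  read a, top B: go to s1, push BB → (s1, cac, BBBDBZ)
  read c, top B: go to s1, push C → (s1, ac, CBBDBZ)
  ε-move, top C: go to s2, push CD → (s2, ac, CDBBDBZ)
No transition for (s2, a, top C); M blocks with input ac remaining.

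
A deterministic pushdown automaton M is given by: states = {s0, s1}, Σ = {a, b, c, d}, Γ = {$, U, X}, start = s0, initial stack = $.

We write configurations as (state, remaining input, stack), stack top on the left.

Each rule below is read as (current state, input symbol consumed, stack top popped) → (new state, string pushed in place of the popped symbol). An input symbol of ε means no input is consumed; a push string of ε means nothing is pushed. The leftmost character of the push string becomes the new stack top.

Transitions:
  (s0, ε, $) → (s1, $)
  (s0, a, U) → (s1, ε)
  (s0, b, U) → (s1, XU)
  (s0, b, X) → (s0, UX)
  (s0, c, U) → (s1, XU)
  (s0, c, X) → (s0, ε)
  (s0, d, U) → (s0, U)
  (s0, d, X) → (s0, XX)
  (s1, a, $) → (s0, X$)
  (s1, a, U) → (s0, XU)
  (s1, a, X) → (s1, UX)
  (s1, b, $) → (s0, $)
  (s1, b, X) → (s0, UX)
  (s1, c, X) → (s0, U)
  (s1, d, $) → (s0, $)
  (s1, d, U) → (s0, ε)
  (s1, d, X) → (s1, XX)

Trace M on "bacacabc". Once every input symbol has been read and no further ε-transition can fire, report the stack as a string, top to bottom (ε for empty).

XUX$

(s0, bacacabc, $)
  ε-move, top $: go to s1, push $ → (s1, bacacabc, $)
  read b, top $: go to s0, push $ → (s0, acacabc, $)
  ε-move, top $: go to s1, push $ → (s1, acacabc, $)
  read a, top $: go to s0, push X$ → (s0, cacabc, X$)
  read c, top X: go to s0, push ε → (s0, acabc, $)
  ε-move, top $: go to s1, push $ → (s1, acabc, $)
  read a, top $: go to s0, push X$ → (s0, cabc, X$)
  read c, top X: go to s0, push ε → (s0, abc, $)
  ε-move, top $: go to s1, push $ → (s1, abc, $)
  read a, top $: go to s0, push X$ → (s0, bc, X$)
  read b, top X: go to s0, push UX → (s0, c, UX$)
  read c, top U: go to s1, push XU → (s1, ε, XUX$)
All input consumed in state s1 with stack XUX$.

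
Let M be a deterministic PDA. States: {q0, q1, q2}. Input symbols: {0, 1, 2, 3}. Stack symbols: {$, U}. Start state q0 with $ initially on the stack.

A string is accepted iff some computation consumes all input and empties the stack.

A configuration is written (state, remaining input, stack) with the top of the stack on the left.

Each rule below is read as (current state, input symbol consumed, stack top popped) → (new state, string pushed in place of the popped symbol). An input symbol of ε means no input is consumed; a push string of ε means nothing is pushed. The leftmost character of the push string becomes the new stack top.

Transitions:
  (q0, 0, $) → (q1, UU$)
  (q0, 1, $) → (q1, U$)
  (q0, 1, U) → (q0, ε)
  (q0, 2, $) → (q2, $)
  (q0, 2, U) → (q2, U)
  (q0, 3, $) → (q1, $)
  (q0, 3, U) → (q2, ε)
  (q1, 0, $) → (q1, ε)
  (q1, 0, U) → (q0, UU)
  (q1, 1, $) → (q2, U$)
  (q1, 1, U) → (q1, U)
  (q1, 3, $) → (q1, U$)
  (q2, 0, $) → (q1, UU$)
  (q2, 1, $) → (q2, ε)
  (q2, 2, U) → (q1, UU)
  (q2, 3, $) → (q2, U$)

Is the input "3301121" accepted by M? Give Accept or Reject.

Accept

(q0, 3301121, $) ⊢ (q1, 301121, $) ⊢ (q1, 01121, U$) ⊢ (q0, 1121, UU$) ⊢ (q0, 121, U$) ⊢ (q0, 21, $) ⊢ (q2, 1, $) ⊢ (q2, ε, ε)
All input consumed and the stack is empty.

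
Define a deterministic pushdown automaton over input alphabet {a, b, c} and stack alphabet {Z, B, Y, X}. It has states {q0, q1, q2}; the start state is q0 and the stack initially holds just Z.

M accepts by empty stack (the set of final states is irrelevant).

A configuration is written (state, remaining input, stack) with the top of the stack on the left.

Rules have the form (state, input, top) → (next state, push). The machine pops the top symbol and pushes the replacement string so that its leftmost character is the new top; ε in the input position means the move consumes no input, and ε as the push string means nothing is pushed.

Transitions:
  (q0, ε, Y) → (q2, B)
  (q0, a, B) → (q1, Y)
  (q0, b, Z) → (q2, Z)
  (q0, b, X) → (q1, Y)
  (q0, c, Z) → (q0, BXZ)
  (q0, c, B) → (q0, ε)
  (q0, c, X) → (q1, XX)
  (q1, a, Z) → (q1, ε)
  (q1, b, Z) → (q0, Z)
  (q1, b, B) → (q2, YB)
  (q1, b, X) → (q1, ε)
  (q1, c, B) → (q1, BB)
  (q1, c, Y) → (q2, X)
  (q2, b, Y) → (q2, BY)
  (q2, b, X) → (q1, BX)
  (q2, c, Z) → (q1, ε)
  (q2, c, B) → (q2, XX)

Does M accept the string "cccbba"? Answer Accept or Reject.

(q0, cccbba, Z) ⊢ (q0, ccbba, BXZ) ⊢ (q0, cbba, XZ) ⊢ (q1, bba, XXZ) ⊢ (q1, ba, XZ) ⊢ (q1, a, Z) ⊢ (q1, ε, ε)
All input consumed and the stack is empty.

Accept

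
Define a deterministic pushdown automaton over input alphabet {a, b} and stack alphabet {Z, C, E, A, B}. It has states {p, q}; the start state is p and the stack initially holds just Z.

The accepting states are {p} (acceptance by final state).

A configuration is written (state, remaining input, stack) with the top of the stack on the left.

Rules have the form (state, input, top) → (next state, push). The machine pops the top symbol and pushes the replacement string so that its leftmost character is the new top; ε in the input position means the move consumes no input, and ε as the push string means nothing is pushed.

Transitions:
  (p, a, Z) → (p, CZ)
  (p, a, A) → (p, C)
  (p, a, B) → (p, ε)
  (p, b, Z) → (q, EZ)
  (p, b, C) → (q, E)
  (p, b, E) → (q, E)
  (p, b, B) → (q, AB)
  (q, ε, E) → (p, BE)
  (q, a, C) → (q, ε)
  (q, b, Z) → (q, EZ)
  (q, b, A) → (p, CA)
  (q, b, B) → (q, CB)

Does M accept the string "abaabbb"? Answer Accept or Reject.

(p, abaabbb, Z)
  read a, top Z: go to p, push CZ → (p, baabbb, CZ)
  read b, top C: go to q, push E → (q, aabbb, EZ)
  ε-move, top E: go to p, push BE → (p, aabbb, BEZ)
  read a, top B: go to p, push ε → (p, abbb, EZ)
No transition applies at (p, abbb, EZ); input not fully consumed.

Reject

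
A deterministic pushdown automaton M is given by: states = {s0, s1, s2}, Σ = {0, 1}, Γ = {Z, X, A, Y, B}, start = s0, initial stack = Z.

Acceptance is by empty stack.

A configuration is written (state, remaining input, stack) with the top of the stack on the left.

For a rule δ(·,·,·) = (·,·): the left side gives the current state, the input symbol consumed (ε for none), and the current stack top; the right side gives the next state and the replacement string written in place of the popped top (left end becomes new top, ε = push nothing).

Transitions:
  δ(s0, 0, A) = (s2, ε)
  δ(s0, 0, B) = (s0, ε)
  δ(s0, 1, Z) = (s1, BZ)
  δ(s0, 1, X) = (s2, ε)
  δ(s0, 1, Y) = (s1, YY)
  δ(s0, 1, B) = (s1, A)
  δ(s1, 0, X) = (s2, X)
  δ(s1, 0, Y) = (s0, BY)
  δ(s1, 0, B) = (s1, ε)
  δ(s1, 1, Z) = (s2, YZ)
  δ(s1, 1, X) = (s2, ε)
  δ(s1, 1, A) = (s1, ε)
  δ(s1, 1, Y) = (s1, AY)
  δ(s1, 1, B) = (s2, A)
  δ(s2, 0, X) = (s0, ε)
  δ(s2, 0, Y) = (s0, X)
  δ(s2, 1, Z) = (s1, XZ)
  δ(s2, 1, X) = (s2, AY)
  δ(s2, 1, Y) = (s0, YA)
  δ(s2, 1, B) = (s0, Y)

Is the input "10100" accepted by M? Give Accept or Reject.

Reject

(s0, 10100, Z)
  read 1, top Z: go to s1, push BZ → (s1, 0100, BZ)
  read 0, top B: go to s1, push ε → (s1, 100, Z)
  read 1, top Z: go to s2, push YZ → (s2, 00, YZ)
  read 0, top Y: go to s0, push X → (s0, 0, XZ)
No transition applies at (s0, 0, XZ); input not fully consumed.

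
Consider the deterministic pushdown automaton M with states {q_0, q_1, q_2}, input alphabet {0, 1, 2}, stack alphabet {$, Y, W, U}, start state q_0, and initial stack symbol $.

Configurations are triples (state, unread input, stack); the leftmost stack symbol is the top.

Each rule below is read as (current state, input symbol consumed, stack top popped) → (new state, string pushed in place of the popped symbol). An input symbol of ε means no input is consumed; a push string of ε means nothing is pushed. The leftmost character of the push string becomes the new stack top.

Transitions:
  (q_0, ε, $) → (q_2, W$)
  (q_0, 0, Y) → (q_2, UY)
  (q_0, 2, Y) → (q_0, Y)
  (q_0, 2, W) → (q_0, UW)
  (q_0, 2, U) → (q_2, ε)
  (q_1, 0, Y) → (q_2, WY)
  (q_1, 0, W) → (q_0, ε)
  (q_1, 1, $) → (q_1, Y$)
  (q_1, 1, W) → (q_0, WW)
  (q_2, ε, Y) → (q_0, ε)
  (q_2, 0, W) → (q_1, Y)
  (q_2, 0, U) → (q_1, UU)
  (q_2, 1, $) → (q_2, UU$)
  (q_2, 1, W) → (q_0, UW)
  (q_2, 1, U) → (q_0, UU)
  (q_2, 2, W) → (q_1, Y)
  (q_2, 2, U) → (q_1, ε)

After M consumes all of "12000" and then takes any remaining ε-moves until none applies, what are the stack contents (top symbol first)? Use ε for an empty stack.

YY$

(q_0, 12000, $)
  ε-move, top $: go to q_2, push W$ → (q_2, 12000, W$)
  read 1, top W: go to q_0, push UW → (q_0, 2000, UW$)
  read 2, top U: go to q_2, push ε → (q_2, 000, W$)
  read 0, top W: go to q_1, push Y → (q_1, 00, Y$)
  read 0, top Y: go to q_2, push WY → (q_2, 0, WY$)
  read 0, top W: go to q_1, push Y → (q_1, ε, YY$)
All input consumed in state q_1 with stack YY$.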